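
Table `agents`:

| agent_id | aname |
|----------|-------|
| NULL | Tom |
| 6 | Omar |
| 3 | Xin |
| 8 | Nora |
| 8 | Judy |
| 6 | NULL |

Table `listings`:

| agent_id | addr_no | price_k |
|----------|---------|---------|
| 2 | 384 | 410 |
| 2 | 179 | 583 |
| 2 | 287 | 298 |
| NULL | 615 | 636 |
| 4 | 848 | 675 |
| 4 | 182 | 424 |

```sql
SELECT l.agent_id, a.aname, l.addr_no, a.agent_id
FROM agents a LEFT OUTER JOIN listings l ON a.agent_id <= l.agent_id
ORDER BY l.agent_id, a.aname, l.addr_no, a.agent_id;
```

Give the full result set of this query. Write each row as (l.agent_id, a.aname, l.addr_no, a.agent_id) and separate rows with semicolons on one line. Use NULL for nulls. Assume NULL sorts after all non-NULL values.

LEFT JOIN keeps every row from `agents`; unmatched rows get NULL for `listings`'s columns.
Matching on a.agent_id <= l.agent_id. A NULL in a compared column never satisfies the condition.
- a (agent_id=NULL) has no partner → padded with NULL.
- a (agent_id=6) has no partner → padded with NULL.
- a (agent_id=3) pairs with 2 row(s) of l.
- a (agent_id=8) has no partner → padded with NULL.
- a (agent_id=8) has no partner → padded with NULL.
- a (agent_id=6) has no partner → padded with NULL.
After projecting and ordering:
l.agent_id | a.aname | l.addr_no | a.agent_id
4 | Xin | 182 | 3
4 | Xin | 848 | 3
NULL | Judy | NULL | 8
NULL | Nora | NULL | 8
NULL | Omar | NULL | 6
NULL | Tom | NULL | NULL
NULL | NULL | NULL | 6

(4, Xin, 182, 3); (4, Xin, 848, 3); (NULL, Judy, NULL, 8); (NULL, Nora, NULL, 8); (NULL, Omar, NULL, 6); (NULL, Tom, NULL, NULL); (NULL, NULL, NULL, 6)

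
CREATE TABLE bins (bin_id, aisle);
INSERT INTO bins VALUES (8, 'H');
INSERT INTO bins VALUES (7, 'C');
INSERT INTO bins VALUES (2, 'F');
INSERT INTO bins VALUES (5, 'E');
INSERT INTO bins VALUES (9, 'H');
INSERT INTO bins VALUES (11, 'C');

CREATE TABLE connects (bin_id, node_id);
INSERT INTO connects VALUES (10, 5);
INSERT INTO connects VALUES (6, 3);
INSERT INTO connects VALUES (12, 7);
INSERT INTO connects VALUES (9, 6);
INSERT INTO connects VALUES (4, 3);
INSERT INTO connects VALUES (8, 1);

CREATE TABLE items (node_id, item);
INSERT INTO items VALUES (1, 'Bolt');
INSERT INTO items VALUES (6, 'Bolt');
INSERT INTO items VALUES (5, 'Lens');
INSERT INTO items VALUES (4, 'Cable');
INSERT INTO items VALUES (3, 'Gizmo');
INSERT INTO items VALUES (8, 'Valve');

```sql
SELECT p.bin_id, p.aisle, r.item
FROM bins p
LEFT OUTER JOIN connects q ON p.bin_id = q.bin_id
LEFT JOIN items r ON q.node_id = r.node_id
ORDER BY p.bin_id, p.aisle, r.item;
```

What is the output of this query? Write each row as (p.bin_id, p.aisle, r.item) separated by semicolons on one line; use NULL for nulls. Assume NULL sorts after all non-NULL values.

Step 1 — p LEFT JOIN q on bin_id → 6 row(s).
Then LEFT JOIN `items r` on node_id: each of those 6 rows is kept; rows whose q.node_id has no match in r get NULL for r's columns.

(2, F, NULL); (5, E, NULL); (7, C, NULL); (8, H, Bolt); (9, H, Bolt); (11, C, NULL)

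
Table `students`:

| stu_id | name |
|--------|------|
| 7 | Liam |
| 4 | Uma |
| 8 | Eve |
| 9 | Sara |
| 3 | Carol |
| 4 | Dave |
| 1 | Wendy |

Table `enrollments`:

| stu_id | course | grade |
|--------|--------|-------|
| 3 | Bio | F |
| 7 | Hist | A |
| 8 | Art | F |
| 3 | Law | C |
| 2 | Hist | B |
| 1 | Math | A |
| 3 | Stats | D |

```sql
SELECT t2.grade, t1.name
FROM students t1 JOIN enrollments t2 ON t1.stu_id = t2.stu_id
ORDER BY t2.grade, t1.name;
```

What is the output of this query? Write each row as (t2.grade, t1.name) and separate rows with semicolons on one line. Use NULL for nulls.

(A, Liam); (A, Wendy); (C, Carol); (D, Carol); (F, Carol); (F, Eve)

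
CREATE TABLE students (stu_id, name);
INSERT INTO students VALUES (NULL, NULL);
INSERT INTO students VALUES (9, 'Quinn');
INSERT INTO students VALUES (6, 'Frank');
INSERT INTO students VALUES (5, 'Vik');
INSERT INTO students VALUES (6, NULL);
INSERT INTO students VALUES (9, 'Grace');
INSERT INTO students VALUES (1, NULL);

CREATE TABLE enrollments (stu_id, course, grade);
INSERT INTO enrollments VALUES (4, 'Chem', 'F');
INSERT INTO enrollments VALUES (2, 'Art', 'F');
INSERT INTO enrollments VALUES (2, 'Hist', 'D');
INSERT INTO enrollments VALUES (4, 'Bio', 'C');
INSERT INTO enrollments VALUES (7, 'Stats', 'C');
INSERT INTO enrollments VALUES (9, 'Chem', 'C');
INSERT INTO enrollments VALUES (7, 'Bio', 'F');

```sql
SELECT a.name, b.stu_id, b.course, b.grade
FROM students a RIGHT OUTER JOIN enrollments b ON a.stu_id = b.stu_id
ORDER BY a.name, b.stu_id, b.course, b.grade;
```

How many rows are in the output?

8

RIGHT JOIN keeps every row from `enrollments`; unmatched rows get NULL for `students`'s columns.
Matching on a.stu_id = b.stu_id. A NULL in a compared column never satisfies the condition.
- a[0] stu_id=NULL → no match.
- a[1] stu_id=9 → 1 match(es) in b → 1 row(s).
- a[2] stu_id=6 → no match.
- a[3] stu_id=5 → no match.
- a[4] stu_id=6 → no match.
- a[5] stu_id=9 → 1 match(es) in b → 1 row(s).
- a[6] stu_id=1 → no match.
- plus 6 unmatched b row(s), each kept with NULL a columns.
Total: 2 matched + 6 padded = 8 rows.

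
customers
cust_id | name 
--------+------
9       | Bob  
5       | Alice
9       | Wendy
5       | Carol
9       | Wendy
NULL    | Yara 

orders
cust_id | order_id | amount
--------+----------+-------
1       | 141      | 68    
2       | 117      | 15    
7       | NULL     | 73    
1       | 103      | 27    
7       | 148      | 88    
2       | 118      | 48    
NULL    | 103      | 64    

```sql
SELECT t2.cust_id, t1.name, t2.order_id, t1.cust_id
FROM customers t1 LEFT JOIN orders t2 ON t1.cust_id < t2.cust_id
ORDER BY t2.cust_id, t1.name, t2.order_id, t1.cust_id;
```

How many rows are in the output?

LEFT JOIN keeps every row from `customers`; unmatched rows get NULL for `orders`'s columns.
Matching on t1.cust_id < t2.cust_id. A NULL in a compared column never satisfies the condition.
- t1 (cust_id=9) has no partner → padded with NULL.
- t1 (cust_id=5) pairs with 2 row(s) of t2.
- t1 (cust_id=9) has no partner → padded with NULL.
- t1 (cust_id=5) pairs with 2 row(s) of t2.
- t1 (cust_id=9) has no partner → padded with NULL.
- t1 (cust_id=NULL) has no partner → padded with NULL.
Total: 4 matched + 4 padded = 8 rows.

8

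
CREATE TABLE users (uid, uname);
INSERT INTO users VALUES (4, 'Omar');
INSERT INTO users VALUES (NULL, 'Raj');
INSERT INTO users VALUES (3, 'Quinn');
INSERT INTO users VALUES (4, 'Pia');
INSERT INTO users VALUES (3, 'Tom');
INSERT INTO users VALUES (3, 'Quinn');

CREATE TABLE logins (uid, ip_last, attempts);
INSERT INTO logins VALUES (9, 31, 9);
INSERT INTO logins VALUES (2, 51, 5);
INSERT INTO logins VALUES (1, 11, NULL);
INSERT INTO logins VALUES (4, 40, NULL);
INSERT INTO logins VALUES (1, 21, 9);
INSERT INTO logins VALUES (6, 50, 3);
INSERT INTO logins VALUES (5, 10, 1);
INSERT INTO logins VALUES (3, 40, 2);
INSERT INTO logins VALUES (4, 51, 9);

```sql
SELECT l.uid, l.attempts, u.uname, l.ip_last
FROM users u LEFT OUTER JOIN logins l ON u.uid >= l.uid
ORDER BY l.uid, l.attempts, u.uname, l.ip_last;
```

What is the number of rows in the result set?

25

LEFT JOIN keeps every row from `users`; unmatched rows get NULL for `logins`'s columns.
Matching on u.uid >= l.uid. A NULL in a compared column never satisfies the condition.
- uid=4: 6 matching l row(s), so 6 row(s) emitted.
- uid=NULL: no l row matches, row kept with l columns NULL.
- uid=3: 4 matching l row(s), so 4 row(s) emitted.
- uid=4: 6 matching l row(s), so 6 row(s) emitted.
- uid=3: 4 matching l row(s), so 4 row(s) emitted.
- uid=3: 4 matching l row(s), so 4 row(s) emitted.
Total: 24 matched + 1 padded = 25 rows.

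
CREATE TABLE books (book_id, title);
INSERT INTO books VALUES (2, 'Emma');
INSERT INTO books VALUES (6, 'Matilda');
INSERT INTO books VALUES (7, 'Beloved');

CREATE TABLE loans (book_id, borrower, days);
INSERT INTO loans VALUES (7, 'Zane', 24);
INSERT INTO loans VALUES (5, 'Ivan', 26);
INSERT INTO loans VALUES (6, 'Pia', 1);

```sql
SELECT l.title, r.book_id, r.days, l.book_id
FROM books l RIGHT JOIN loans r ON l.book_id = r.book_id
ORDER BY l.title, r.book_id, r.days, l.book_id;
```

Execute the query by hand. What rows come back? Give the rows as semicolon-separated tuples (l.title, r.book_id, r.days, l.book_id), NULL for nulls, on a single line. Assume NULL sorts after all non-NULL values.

(Beloved, 7, 24, 7); (Matilda, 6, 1, 6); (NULL, 5, 26, NULL)

RIGHT JOIN keeps every row from `loans`; unmatched rows get NULL for `books`'s columns.
Matching on l.book_id = r.book_id.
Matched pairs: 2; unmatched r rows kept: 1.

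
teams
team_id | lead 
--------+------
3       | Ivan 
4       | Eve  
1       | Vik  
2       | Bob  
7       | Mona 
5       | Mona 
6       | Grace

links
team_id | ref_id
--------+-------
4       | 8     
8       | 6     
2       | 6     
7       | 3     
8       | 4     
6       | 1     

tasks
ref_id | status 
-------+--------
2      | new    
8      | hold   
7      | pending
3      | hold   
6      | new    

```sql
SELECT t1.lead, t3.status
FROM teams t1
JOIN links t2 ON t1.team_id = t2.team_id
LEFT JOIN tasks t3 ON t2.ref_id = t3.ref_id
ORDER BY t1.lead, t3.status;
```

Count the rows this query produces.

Joins associate left-to-right: teams INNER JOIN links on team_id gives 4 intermediate row(s).
Then LEFT JOIN `tasks t3` on ref_id: each of those 4 rows is kept; rows whose t2.ref_id has no match in t3 get NULL for t3's columns.
Result: 4 row(s).

4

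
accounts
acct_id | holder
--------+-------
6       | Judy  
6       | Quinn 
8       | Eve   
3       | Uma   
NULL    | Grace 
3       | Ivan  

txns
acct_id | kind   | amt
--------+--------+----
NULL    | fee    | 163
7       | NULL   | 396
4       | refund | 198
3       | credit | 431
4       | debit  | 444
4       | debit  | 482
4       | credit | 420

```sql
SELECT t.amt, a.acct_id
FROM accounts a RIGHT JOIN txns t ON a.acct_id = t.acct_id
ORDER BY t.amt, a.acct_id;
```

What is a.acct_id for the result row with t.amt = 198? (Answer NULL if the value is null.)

NULL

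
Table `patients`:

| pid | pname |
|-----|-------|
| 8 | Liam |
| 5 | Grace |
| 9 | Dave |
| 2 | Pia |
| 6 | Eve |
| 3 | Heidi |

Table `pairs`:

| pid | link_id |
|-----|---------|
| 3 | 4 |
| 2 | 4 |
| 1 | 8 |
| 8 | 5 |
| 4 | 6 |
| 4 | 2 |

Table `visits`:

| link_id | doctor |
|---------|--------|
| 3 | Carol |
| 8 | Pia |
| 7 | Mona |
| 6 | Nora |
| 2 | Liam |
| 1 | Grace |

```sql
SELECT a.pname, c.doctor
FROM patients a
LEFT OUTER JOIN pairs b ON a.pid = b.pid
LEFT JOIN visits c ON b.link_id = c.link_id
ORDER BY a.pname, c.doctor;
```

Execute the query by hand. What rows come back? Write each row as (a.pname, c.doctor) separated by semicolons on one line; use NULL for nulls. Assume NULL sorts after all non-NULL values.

(Dave, NULL); (Eve, NULL); (Grace, NULL); (Heidi, NULL); (Liam, NULL); (Pia, NULL)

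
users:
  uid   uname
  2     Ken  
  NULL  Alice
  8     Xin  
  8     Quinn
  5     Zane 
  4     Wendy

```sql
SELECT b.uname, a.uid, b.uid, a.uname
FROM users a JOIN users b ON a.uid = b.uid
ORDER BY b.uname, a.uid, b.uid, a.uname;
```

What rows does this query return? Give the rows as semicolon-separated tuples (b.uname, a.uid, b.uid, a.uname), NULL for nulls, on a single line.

INNER JOIN keeps only pairs where the ON condition holds.
Matching on a.uid = b.uid. A NULL in a compared column never satisfies the condition.
- a[0] uid=2 → 1 match(es) in b → 1 row(s).
- a[1] uid=NULL → no match; dropped.
- a[2] uid=8 → 2 match(es) in b → 2 row(s).
- a[3] uid=8 → 2 match(es) in b → 2 row(s).
- a[4] uid=5 → 1 match(es) in b → 1 row(s).
- a[5] uid=4 → 1 match(es) in b → 1 row(s).
After projecting and ordering:
b.uname | a.uid | b.uid | a.uname
Ken | 2 | 2 | Ken
Quinn | 8 | 8 | Quinn
Quinn | 8 | 8 | Xin
Wendy | 4 | 4 | Wendy
Xin | 8 | 8 | Quinn
Xin | 8 | 8 | Xin
Zane | 5 | 5 | Zane

(Ken, 2, 2, Ken); (Quinn, 8, 8, Quinn); (Quinn, 8, 8, Xin); (Wendy, 4, 4, Wendy); (Xin, 8, 8, Quinn); (Xin, 8, 8, Xin); (Zane, 5, 5, Zane)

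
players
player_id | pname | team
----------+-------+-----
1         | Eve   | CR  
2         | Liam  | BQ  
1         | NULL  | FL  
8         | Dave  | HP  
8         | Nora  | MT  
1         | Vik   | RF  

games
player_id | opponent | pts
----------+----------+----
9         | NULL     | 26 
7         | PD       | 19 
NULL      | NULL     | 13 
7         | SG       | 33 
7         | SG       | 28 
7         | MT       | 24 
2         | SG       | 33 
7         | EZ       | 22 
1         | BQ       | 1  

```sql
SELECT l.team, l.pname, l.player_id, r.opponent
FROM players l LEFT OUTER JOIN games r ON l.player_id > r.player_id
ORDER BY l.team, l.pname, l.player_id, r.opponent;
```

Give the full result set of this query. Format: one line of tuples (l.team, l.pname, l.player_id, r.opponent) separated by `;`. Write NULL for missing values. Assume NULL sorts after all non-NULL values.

LEFT JOIN keeps every row from `players`; unmatched rows get NULL for `games`'s columns.
Matching on l.player_id > r.player_id. A NULL in a compared column never satisfies the condition.
Matched pairs: 15; unmatched l rows kept: 3.

(BQ, Liam, 2, BQ); (CR, Eve, 1, NULL); (FL, NULL, 1, NULL); (HP, Dave, 8, BQ); (HP, Dave, 8, EZ); (HP, Dave, 8, MT); (HP, Dave, 8, PD); (HP, Dave, 8, SG); (HP, Dave, 8, SG); (HP, Dave, 8, SG); (MT, Nora, 8, BQ); (MT, Nora, 8, EZ); (MT, Nora, 8, MT); (MT, Nora, 8, PD); (MT, Nora, 8, SG); (MT, Nora, 8, SG); (MT, Nora, 8, SG); (RF, Vik, 1, NULL)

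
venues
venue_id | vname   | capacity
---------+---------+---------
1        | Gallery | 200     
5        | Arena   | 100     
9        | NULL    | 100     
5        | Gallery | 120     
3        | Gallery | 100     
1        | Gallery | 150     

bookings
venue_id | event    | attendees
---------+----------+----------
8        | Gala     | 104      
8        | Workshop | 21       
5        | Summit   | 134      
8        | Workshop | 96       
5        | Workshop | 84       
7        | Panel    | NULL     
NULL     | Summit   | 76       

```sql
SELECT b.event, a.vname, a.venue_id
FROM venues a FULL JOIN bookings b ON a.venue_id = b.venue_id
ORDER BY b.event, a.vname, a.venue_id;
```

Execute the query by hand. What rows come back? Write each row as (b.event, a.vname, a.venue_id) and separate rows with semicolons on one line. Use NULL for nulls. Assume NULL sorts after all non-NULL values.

FULL OUTER JOIN keeps every row from both sides; unmatched rows get NULL for the other side's columns.
Matching on a.venue_id = b.venue_id. A NULL in a compared column never satisfies the condition.
Matched pairs: 4; unmatched a rows kept: 4; unmatched b rows kept: 5.

(Gala, NULL, NULL); (Panel, NULL, NULL); (Summit, Arena, 5); (Summit, Gallery, 5); (Summit, NULL, NULL); (Workshop, Arena, 5); (Workshop, Gallery, 5); (Workshop, NULL, NULL); (Workshop, NULL, NULL); (NULL, Gallery, 1); (NULL, Gallery, 1); (NULL, Gallery, 3); (NULL, NULL, 9)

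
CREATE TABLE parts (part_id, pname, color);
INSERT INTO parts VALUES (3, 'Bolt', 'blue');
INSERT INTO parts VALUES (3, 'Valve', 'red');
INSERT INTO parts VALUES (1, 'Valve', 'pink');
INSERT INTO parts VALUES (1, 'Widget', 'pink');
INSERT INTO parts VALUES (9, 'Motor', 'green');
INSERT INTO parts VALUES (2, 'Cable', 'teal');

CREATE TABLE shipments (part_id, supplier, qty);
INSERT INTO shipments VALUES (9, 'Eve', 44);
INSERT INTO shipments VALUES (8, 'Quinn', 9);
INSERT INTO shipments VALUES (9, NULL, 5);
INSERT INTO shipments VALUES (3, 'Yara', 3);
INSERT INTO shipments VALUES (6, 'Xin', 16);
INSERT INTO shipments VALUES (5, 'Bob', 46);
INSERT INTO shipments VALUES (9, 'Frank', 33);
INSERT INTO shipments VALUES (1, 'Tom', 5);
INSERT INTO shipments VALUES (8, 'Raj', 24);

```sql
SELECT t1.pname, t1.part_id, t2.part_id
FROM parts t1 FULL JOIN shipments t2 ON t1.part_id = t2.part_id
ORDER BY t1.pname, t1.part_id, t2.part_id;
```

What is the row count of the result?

12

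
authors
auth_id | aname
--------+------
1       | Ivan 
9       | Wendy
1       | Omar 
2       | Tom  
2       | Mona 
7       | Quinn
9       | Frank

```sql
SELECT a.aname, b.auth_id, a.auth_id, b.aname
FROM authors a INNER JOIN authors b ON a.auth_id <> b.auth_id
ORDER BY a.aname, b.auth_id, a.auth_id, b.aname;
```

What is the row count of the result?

36

INNER JOIN keeps only pairs where the ON condition holds.
Matching on a.auth_id <> b.auth_id.
- a (auth_id=1) pairs with 5 row(s) of b.
- a (auth_id=9) pairs with 5 row(s) of b.
- a (auth_id=1) pairs with 5 row(s) of b.
- a (auth_id=2) pairs with 5 row(s) of b.
- a (auth_id=2) pairs with 5 row(s) of b.
- a (auth_id=7) pairs with 6 row(s) of b.
- a (auth_id=9) pairs with 5 row(s) of b.
Total: 36 rows.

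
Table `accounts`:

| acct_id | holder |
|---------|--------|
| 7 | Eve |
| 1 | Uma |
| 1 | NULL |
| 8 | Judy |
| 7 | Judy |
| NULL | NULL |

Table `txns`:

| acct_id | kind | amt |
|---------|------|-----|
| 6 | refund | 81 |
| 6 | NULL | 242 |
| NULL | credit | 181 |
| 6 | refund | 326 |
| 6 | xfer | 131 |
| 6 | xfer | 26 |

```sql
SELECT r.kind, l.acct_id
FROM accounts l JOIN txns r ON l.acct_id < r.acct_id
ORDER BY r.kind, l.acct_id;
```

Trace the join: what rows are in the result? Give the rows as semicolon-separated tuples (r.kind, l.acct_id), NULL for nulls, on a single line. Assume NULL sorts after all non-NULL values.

INNER JOIN keeps only pairs where the ON condition holds.
Matching on l.acct_id < r.acct_id. A NULL in a compared column never satisfies the condition.
- l row (acct_id=7): no match → dropped.
- l row (acct_id=1): matches 5 r row(s) → 5 output row(s).
- l row (acct_id=1): matches 5 r row(s) → 5 output row(s).
- l row (acct_id=8): no match → dropped.
- l row (acct_id=7): no match → dropped.
- l row (acct_id=NULL): no match → dropped.
After projecting and ordering:
r.kind | l.acct_id
refund | 1
refund | 1
refund | 1
refund | 1
xfer | 1
xfer | 1
xfer | 1
xfer | 1
NULL | 1
NULL | 1

(refund, 1); (refund, 1); (refund, 1); (refund, 1); (xfer, 1); (xfer, 1); (xfer, 1); (xfer, 1); (NULL, 1); (NULL, 1)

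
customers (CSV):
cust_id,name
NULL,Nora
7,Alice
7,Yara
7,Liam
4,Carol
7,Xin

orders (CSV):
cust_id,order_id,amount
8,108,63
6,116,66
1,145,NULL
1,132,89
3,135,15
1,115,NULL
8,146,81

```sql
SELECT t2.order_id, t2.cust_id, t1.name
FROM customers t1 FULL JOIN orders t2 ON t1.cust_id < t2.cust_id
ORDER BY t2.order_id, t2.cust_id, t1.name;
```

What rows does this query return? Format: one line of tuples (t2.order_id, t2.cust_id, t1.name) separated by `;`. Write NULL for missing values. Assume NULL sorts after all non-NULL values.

(108, 8, Alice); (108, 8, Carol); (108, 8, Liam); (108, 8, Xin); (108, 8, Yara); (115, 1, NULL); (116, 6, Carol); (132, 1, NULL); (135, 3, NULL); (145, 1, NULL); (146, 8, Alice); (146, 8, Carol); (146, 8, Liam); (146, 8, Xin); (146, 8, Yara); (NULL, NULL, Nora)

FULL OUTER JOIN keeps every row from both sides; unmatched rows get NULL for the other side's columns.
Matching on t1.cust_id < t2.cust_id. A NULL in a compared column never satisfies the condition.
- cust_id=NULL: no t2 row matches, row kept with t2 columns NULL.
- cust_id=7: 2 matching t2 row(s), so 2 row(s) emitted.
- cust_id=7: 2 matching t2 row(s), so 2 row(s) emitted.
- cust_id=7: 2 matching t2 row(s), so 2 row(s) emitted.
- cust_id=4: 3 matching t2 row(s), so 3 row(s) emitted.
- cust_id=7: 2 matching t2 row(s), so 2 row(s) emitted.
- plus 4 unmatched t2 row(s), each kept with NULL t1 columns.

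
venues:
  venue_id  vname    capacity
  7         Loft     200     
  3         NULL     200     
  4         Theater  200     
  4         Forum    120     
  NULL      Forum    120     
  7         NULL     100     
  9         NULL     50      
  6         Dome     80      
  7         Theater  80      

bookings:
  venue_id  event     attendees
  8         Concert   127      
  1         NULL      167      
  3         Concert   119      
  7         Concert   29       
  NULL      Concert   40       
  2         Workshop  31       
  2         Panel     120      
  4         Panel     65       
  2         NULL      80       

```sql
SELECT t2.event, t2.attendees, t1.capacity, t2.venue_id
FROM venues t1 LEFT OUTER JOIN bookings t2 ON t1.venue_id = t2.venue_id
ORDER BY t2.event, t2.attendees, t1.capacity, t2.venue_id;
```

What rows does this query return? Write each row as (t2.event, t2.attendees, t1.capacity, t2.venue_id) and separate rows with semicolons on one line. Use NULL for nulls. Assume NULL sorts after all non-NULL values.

(Concert, 29, 80, 7); (Concert, 29, 100, 7); (Concert, 29, 200, 7); (Concert, 119, 200, 3); (Panel, 65, 120, 4); (Panel, 65, 200, 4); (NULL, NULL, 50, NULL); (NULL, NULL, 80, NULL); (NULL, NULL, 120, NULL)

LEFT JOIN keeps every row from `venues`; unmatched rows get NULL for `bookings`'s columns.
Matching on t1.venue_id = t2.venue_id. A NULL in a compared column never satisfies the condition.
- venue_id=7: 1 matching t2 row(s), so 1 row(s) emitted.
- venue_id=3: 1 matching t2 row(s), so 1 row(s) emitted.
- venue_id=4: 1 matching t2 row(s), so 1 row(s) emitted.
- venue_id=4: 1 matching t2 row(s), so 1 row(s) emitted.
- venue_id=NULL: no t2 row matches, row kept with t2 columns NULL.
- venue_id=7: 1 matching t2 row(s), so 1 row(s) emitted.
- venue_id=9: no t2 row matches, row kept with t2 columns NULL.
- venue_id=6: no t2 row matches, row kept with t2 columns NULL.
- venue_id=7: 1 matching t2 row(s), so 1 row(s) emitted.
After projecting and ordering:
t2.event | t2.attendees | t1.capacity | t2.venue_id
Concert | 29 | 80 | 7
Concert | 29 | 100 | 7
Concert | 29 | 200 | 7
Concert | 119 | 200 | 3
Panel | 65 | 120 | 4
Panel | 65 | 200 | 4
NULL | NULL | 50 | NULL
NULL | NULL | 80 | NULL
NULL | NULL | 120 | NULL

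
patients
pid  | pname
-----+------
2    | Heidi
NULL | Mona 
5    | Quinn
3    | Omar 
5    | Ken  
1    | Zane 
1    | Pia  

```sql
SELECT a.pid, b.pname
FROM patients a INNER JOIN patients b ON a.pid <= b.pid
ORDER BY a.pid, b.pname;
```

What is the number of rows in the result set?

INNER JOIN keeps only pairs where the ON condition holds.
Matching on a.pid <= b.pid. A NULL in a compared column never satisfies the condition.
- a[0] pid=2 → 4 match(es) in b → 4 row(s).
- a[1] pid=NULL → no match; dropped.
- a[2] pid=5 → 2 match(es) in b → 2 row(s).
- a[3] pid=3 → 3 match(es) in b → 3 row(s).
- a[4] pid=5 → 2 match(es) in b → 2 row(s).
- a[5] pid=1 → 6 match(es) in b → 6 row(s).
- a[6] pid=1 → 6 match(es) in b → 6 row(s).
Total: 23 rows.

23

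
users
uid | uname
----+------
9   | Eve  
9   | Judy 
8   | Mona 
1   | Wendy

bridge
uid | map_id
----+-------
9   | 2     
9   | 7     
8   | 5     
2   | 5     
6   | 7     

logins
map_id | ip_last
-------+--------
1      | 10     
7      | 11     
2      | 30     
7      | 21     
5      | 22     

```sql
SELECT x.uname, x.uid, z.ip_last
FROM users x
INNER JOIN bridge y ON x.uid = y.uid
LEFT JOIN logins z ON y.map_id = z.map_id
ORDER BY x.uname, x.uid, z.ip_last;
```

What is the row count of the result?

Evaluate left to right. First `users x INNER JOIN bridge y` on uid: 5 row(s).
Then LEFT JOIN `logins z` on map_id: each of those 5 rows is kept; rows whose y.map_id has no match in z get NULL for z's columns.
Result: 7 row(s).

7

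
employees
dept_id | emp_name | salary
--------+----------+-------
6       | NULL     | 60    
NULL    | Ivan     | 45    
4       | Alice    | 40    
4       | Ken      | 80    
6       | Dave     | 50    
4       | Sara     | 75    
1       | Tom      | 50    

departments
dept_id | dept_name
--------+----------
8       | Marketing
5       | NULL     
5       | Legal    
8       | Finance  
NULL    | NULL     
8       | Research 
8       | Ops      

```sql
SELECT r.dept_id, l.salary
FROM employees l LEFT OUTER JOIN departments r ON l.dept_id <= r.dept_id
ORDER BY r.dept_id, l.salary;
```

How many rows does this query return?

33

LEFT JOIN keeps every row from `employees`; unmatched rows get NULL for `departments`'s columns.
Matching on l.dept_id <= r.dept_id. A NULL in a compared column never satisfies the condition.
Matched pairs: 32; unmatched l rows kept: 1.
Total: 32 matched + 1 padded = 33 rows.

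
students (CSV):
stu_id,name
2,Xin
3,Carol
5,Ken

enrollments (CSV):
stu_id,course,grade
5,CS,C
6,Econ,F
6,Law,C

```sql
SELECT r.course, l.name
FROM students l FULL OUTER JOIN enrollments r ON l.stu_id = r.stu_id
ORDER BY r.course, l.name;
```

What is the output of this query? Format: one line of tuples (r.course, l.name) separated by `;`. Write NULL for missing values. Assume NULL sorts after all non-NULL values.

FULL OUTER JOIN keeps every row from both sides; unmatched rows get NULL for the other side's columns.
Matching on l.stu_id = r.stu_id.
Matched pairs: 1; unmatched l rows kept: 2; unmatched r rows kept: 2.

(CS, Ken); (Econ, NULL); (Law, NULL); (NULL, Carol); (NULL, Xin)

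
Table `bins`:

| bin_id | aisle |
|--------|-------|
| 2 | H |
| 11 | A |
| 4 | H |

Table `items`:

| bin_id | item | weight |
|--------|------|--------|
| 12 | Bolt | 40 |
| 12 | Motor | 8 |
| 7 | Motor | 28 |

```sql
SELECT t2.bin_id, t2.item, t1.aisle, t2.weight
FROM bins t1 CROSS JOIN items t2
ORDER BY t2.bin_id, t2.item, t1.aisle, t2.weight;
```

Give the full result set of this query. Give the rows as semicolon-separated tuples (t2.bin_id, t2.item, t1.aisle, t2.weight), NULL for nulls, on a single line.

(7, Motor, A, 28); (7, Motor, H, 28); (7, Motor, H, 28); (12, Bolt, A, 40); (12, Bolt, H, 40); (12, Bolt, H, 40); (12, Motor, A, 8); (12, Motor, H, 8); (12, Motor, H, 8)

CROSS JOIN pairs every row of `bins` with every row of `items`: 3 × 3 = 9 rows.
After projecting and ordering:
t2.bin_id | t2.item | t1.aisle | t2.weight
7 | Motor | A | 28
7 | Motor | H | 28
7 | Motor | H | 28
12 | Bolt | A | 40
12 | Bolt | H | 40
12 | Bolt | H | 40
12 | Motor | A | 8
12 | Motor | H | 8
12 | Motor | H | 8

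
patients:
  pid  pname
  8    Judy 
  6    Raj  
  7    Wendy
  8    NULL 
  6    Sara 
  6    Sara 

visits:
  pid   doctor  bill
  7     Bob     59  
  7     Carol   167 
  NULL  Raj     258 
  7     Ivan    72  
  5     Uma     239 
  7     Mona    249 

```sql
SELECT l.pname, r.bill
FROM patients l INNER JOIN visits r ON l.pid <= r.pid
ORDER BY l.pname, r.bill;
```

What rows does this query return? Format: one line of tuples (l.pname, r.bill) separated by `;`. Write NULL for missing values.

(Raj, 59); (Raj, 72); (Raj, 167); (Raj, 249); (Sara, 59); (Sara, 59); (Sara, 72); (Sara, 72); (Sara, 167); (Sara, 167); (Sara, 249); (Sara, 249); (Wendy, 59); (Wendy, 72); (Wendy, 167); (Wendy, 249)

INNER JOIN keeps only pairs where the ON condition holds.
Matching on l.pid <= r.pid. A NULL in a compared column never satisfies the condition.
- l row (pid=8): no match → dropped.
- l row (pid=6): matches 4 r row(s) → 4 output row(s).
- l row (pid=7): matches 4 r row(s) → 4 output row(s).
- l row (pid=8): no match → dropped.
- l row (pid=6): matches 4 r row(s) → 4 output row(s).
- l row (pid=6): matches 4 r row(s) → 4 output row(s).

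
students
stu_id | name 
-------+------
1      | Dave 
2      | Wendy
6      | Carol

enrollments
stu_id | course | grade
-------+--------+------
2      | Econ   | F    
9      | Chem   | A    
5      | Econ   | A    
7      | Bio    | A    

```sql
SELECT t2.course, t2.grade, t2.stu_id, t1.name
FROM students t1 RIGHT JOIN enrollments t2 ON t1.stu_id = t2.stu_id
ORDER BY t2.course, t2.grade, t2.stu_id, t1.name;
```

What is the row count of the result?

RIGHT JOIN keeps every row from `enrollments`; unmatched rows get NULL for `students`'s columns.
Matching on t1.stu_id = t2.stu_id.
- t1 row (stu_id=1): no match.
- t1 row (stu_id=2): matches 1 t2 row(s) → 1 output row(s).
- t1 row (stu_id=6): no match.
- 3 t2 row(s) had no t1 match → kept, t1 columns NULL.
Total: 1 matched + 3 padded = 4 rows.

4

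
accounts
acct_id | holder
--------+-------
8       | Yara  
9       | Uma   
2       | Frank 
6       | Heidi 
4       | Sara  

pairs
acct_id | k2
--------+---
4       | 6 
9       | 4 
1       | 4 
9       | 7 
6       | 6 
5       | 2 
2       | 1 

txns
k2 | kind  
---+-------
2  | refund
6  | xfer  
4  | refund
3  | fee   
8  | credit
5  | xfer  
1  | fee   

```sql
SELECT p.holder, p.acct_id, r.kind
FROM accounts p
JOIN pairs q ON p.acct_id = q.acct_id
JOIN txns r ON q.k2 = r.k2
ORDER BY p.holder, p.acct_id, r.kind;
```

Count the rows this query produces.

Joins associate left-to-right: accounts INNER JOIN pairs on acct_id gives 5 intermediate row(s).
Then INNER JOIN `txns r` on k2: keep only rows whose q.k2 appears in r.
Result: 4 row(s).

4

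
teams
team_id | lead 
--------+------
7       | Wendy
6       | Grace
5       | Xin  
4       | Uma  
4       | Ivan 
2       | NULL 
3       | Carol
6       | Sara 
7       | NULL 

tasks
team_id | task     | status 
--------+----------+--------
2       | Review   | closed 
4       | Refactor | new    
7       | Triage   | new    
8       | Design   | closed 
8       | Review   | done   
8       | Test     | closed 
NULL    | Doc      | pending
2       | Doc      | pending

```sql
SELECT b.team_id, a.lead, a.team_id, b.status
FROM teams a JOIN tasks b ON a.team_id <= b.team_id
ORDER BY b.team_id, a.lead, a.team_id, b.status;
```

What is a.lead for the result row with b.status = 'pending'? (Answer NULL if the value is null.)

INNER JOIN keeps only pairs where the ON condition holds.
Matching on a.team_id <= b.team_id. A NULL in a compared column never satisfies the condition.
Matched pairs: 42.

NULL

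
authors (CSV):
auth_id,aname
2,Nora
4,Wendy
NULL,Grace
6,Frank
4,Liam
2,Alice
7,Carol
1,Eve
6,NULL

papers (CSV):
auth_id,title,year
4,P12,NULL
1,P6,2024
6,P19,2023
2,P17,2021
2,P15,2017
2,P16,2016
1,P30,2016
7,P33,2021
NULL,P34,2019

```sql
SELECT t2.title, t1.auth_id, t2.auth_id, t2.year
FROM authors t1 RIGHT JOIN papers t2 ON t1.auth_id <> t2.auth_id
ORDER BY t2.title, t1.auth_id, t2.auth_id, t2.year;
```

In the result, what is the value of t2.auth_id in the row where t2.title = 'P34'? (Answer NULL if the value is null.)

RIGHT JOIN keeps every row from `papers`; unmatched rows get NULL for `authors`'s columns.
Matching on t1.auth_id <> t2.auth_id. A NULL in a compared column never satisfies the condition.
- t1 row (auth_id=2): matches 5 t2 row(s) → 5 output row(s).
- t1 row (auth_id=4): matches 7 t2 row(s) → 7 output row(s).
- t1 row (auth_id=NULL): no match.
- t1 row (auth_id=6): matches 7 t2 row(s) → 7 output row(s).
- t1 row (auth_id=4): matches 7 t2 row(s) → 7 output row(s).
- t1 row (auth_id=2): matches 5 t2 row(s) → 5 output row(s).
- t1 row (auth_id=7): matches 7 t2 row(s) → 7 output row(s).
- t1 row (auth_id=1): matches 6 t2 row(s) → 6 output row(s).
- t1 row (auth_id=6): matches 7 t2 row(s) → 7 output row(s).
- 1 row(s) from t2 found no t1 partner → padded with NULL.

NULL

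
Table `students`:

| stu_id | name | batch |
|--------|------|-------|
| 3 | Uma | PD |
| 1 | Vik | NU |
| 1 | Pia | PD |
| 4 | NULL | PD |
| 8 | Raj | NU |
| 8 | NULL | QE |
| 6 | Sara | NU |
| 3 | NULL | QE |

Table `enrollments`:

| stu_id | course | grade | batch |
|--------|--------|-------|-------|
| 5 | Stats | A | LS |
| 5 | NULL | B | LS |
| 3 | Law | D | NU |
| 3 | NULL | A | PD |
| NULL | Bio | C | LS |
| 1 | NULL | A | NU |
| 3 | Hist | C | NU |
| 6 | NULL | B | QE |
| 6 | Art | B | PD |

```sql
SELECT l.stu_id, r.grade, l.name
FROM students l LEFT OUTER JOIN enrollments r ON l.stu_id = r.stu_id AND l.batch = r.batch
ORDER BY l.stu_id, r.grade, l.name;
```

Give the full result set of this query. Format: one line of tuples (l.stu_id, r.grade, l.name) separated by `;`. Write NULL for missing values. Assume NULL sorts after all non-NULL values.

(1, A, Vik); (1, NULL, Pia); (3, A, Uma); (3, NULL, NULL); (4, NULL, NULL); (6, NULL, Sara); (8, NULL, Raj); (8, NULL, NULL)

LEFT JOIN keeps every row from `students`; unmatched rows get NULL for `enrollments`'s columns.
Matching on l.stu_id = r.stu_id AND l.batch = r.batch. A NULL in a compared column never satisfies the condition.
- l row (stu_id=3, batch=PD): matches 1 r row(s) → 1 output row(s).
- l row (stu_id=1, batch=NU): matches 1 r row(s) → 1 output row(s).
- l row (stu_id=1, batch=PD): no match → kept, r columns NULL.
- l row (stu_id=4, batch=PD): no match → kept, r columns NULL.
- l row (stu_id=8, batch=NU): no match → kept, r columns NULL.
- l row (stu_id=8, batch=QE): no match → kept, r columns NULL.
- l row (stu_id=6, batch=NU): no match → kept, r columns NULL.
- l row (stu_id=3, batch=QE): no match → kept, r columns NULL.
After projecting and ordering:
l.stu_id | r.grade | l.name
1 | A | Vik
1 | NULL | Pia
3 | A | Uma
3 | NULL | NULL
4 | NULL | NULL
6 | NULL | Sara
8 | NULL | Raj
8 | NULL | NULL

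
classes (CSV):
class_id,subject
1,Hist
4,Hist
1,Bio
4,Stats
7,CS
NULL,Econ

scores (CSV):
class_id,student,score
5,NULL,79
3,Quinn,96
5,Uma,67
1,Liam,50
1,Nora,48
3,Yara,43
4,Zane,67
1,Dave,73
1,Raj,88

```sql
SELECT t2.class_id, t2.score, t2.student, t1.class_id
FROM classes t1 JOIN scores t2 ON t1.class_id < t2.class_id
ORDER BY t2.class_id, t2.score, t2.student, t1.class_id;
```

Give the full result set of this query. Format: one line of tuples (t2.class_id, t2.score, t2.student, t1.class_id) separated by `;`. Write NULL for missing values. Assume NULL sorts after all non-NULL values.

(3, 43, Yara, 1); (3, 43, Yara, 1); (3, 96, Quinn, 1); (3, 96, Quinn, 1); (4, 67, Zane, 1); (4, 67, Zane, 1); (5, 67, Uma, 1); (5, 67, Uma, 1); (5, 67, Uma, 4); (5, 67, Uma, 4); (5, 79, NULL, 1); (5, 79, NULL, 1); (5, 79, NULL, 4); (5, 79, NULL, 4)

INNER JOIN keeps only pairs where the ON condition holds.
Matching on t1.class_id < t2.class_id. A NULL in a compared column never satisfies the condition.
- t1 row (class_id=1): matches 5 t2 row(s) → 5 output row(s).
- t1 row (class_id=4): matches 2 t2 row(s) → 2 output row(s).
- t1 row (class_id=1): matches 5 t2 row(s) → 5 output row(s).
- t1 row (class_id=4): matches 2 t2 row(s) → 2 output row(s).
- t1 row (class_id=7): no match → dropped.
- t1 row (class_id=NULL): no match → dropped.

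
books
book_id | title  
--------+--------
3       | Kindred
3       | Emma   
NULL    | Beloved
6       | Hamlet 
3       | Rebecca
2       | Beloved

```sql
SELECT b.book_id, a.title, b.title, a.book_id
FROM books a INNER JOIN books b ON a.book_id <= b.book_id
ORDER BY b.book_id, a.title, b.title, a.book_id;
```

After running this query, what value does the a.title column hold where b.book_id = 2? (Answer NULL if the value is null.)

Beloved

INNER JOIN keeps only pairs where the ON condition holds.
Matching on a.book_id <= b.book_id. A NULL in a compared column never satisfies the condition.
Matched pairs: 18.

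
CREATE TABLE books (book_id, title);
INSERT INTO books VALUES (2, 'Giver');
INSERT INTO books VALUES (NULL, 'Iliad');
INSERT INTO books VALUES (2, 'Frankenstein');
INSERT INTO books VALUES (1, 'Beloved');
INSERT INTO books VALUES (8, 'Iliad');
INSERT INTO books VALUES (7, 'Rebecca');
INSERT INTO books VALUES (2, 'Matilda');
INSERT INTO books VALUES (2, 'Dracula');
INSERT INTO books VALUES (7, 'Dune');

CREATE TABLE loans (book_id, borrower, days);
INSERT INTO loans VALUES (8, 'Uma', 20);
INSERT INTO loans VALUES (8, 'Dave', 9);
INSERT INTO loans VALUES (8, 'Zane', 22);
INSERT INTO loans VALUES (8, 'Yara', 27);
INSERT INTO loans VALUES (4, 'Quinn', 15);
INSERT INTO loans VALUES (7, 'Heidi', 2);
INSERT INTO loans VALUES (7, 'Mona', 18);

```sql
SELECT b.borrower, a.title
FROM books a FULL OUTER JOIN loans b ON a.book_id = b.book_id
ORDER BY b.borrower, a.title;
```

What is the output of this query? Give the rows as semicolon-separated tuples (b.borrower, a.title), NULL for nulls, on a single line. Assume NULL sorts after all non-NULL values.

(Dave, Iliad); (Heidi, Dune); (Heidi, Rebecca); (Mona, Dune); (Mona, Rebecca); (Quinn, NULL); (Uma, Iliad); (Yara, Iliad); (Zane, Iliad); (NULL, Beloved); (NULL, Dracula); (NULL, Frankenstein); (NULL, Giver); (NULL, Iliad); (NULL, Matilda)

FULL OUTER JOIN keeps every row from both sides; unmatched rows get NULL for the other side's columns.
Matching on a.book_id = b.book_id. A NULL in a compared column never satisfies the condition.
Matched pairs: 8; unmatched a rows kept: 6; unmatched b rows kept: 1.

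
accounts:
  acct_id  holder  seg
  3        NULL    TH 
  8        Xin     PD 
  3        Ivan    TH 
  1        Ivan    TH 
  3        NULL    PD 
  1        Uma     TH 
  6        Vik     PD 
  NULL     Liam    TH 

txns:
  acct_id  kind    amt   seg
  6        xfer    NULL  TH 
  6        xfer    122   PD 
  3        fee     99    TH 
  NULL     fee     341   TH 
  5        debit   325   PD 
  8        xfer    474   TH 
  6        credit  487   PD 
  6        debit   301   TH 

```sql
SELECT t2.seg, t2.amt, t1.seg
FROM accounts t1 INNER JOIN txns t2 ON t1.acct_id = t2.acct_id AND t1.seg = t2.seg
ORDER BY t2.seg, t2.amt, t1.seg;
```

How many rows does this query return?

INNER JOIN keeps only pairs where the ON condition holds.
Matching on t1.acct_id = t2.acct_id AND t1.seg = t2.seg. A NULL in a compared column never satisfies the condition.
- t1 row (acct_id=3, seg=TH): matches 1 t2 row(s) → 1 output row(s).
- t1 row (acct_id=8, seg=PD): no match → dropped.
- t1 row (acct_id=3, seg=TH): matches 1 t2 row(s) → 1 output row(s).
- t1 row (acct_id=1, seg=TH): no match → dropped.
- t1 row (acct_id=3, seg=PD): no match → dropped.
- t1 row (acct_id=1, seg=TH): no match → dropped.
- t1 row (acct_id=6, seg=PD): matches 2 t2 row(s) → 2 output row(s).
- t1 row (acct_id=NULL, seg=TH): no match → dropped.
Total: 4 rows.

4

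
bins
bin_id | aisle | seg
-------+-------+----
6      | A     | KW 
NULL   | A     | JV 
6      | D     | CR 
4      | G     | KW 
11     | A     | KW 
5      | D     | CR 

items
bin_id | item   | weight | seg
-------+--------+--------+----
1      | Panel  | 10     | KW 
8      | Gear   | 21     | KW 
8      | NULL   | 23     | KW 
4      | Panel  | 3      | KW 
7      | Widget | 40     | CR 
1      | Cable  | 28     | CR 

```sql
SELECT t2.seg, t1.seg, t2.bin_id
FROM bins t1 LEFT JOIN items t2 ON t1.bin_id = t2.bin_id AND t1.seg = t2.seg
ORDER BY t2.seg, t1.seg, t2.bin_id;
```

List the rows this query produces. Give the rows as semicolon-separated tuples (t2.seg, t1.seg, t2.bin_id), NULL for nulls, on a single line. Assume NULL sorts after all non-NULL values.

(KW, KW, 4); (NULL, CR, NULL); (NULL, CR, NULL); (NULL, JV, NULL); (NULL, KW, NULL); (NULL, KW, NULL)

LEFT JOIN keeps every row from `bins`; unmatched rows get NULL for `items`'s columns.
Matching on t1.bin_id = t2.bin_id AND t1.seg = t2.seg. A NULL in a compared column never satisfies the condition.
- t1[0] bin_id=6, seg=KW → no match; kept with NULLs on the t2 side.
- t1[1] bin_id=NULL, seg=JV → no match; kept with NULLs on the t2 side.
- t1[2] bin_id=6, seg=CR → no match; kept with NULLs on the t2 side.
- t1[3] bin_id=4, seg=KW → 1 match(es) in t2 → 1 row(s).
- t1[4] bin_id=11, seg=KW → no match; kept with NULLs on the t2 side.
- t1[5] bin_id=5, seg=CR → no match; kept with NULLs on the t2 side.
After projecting and ordering:
t2.seg | t1.seg | t2.bin_id
KW | KW | 4
NULL | CR | NULL
NULL | CR | NULL
NULL | JV | NULL
NULL | KW | NULL
NULL | KW | NULL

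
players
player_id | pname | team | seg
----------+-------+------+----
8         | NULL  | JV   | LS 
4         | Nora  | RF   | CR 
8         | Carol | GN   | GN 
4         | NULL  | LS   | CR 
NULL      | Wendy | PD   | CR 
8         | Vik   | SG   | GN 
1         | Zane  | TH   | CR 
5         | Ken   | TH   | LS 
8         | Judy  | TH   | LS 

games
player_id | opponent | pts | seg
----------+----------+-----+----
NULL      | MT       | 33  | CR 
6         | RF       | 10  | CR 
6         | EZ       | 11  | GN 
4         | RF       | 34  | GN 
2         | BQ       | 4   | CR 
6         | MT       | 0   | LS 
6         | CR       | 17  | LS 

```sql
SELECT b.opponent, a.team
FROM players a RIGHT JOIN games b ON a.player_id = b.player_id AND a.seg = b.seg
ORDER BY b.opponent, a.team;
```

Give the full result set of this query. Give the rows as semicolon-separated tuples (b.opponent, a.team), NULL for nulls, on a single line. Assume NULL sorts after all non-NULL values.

(BQ, NULL); (CR, NULL); (EZ, NULL); (MT, NULL); (MT, NULL); (RF, NULL); (RF, NULL)

RIGHT JOIN keeps every row from `games`; unmatched rows get NULL for `players`'s columns.
Matching on a.player_id = b.player_id AND a.seg = b.seg. A NULL in a compared column never satisfies the condition.
- a (player_id=8, seg=LS) has no partner in b.
- a (player_id=4, seg=CR) has no partner in b.
- a (player_id=8, seg=GN) has no partner in b.
- a (player_id=4, seg=CR) has no partner in b.
- a (player_id=NULL, seg=CR) has no partner in b.
- a (player_id=8, seg=GN) has no partner in b.
- a (player_id=1, seg=CR) has no partner in b.
- a (player_id=5, seg=LS) has no partner in b.
- a (player_id=8, seg=LS) has no partner in b.
- 7 b row(s) had no a match → kept, a columns NULL.
After projecting and ordering:
b.opponent | a.team
BQ | NULL
CR | NULL
EZ | NULL
MT | NULL
MT | NULL
RF | NULL
RF | NULL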